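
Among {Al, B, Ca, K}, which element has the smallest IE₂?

Ca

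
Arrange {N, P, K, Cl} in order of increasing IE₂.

P < Cl < N < K

The second ionization energy removes an electron from the +1 ion. For each element: N⁺ still has 4 valence electrons; P⁺ still has 4 valence electrons; K⁺ is the bare [Ar] core; Cl⁺ still has 6 valence electrons.
Pulling an electron out of a noble-gas core costs far more than removing a remaining valence electron, so K sits at the high end of IE_2.
Valence configurations: N⁺ [He]2s²2p², P⁺ [Ne]3s²3p², Cl⁺ [Ne]3s²3p⁴.
The numbers (kJ/mol): N 2856, P 1907, K 3052, Cl 2298.
So the second ionization energies run P < Cl < N < K.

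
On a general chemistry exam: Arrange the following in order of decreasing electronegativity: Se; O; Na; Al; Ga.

O > Se > Ga > Al > Na

Electronegativity increases across a period and decreases down a group, tracking effective nuclear charge and atomic size.
Neither a single period nor a single group — weigh both effects.
Al > Na: both are in period 3; the period trend gives Al the larger value.
Ga > Al: this pair runs against the simple trend — see the exception note.
Se > Ga: both are in period 4; the period trend gives Se the larger value.
O > Se: O sits above Se in group 16, so the down-group effect alone puts O higher.
Note the exception: Ga has a higher electronegativity than Al, contrary to the simple trend — poor shielding by filled d (and f) subshells raises the heavier element's effective nuclear charge more than the simple down-group trend predicts.
Approximate values (Pauling): O 3.44, Na 0.93, Al 1.61, Ga 1.81, Se 2.55.
So from highest to lowest: O > Se > Ga > Al > Na.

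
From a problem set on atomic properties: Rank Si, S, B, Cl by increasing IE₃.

IE_3 is the cost of taking one more electron from the +2 cation: Si²⁺ still has 2 valence electrons; S²⁺ still has 4 valence electrons; B²⁺ still has 1 valence electron; Cl²⁺ still has 5 valence electrons.
All are still removing valence electrons, so compare the +2 ions as you would atoms: IE_3 generally rises across a period (higher Z_eff) and falls down a group (larger shell), subject to the usual subshell exceptions.
Valence configurations: Si²⁺ [Ne]3s², S²⁺ [Ne]3s²3p², B²⁺ [He]2s¹, Cl²⁺ [Ne]3s²3p³.
Approximate IE_3 values (kJ/mol): Si 3232, S 3357, B 3660, Cl 3822.
Overall IE_3 order: Si < S < B < Cl.

Si < S < B < Cl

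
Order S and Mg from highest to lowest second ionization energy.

S > Mg

IE_2 is the cost of taking one more electron from the +1 cation: S⁺ still has 5 valence electrons; Mg⁺ still has 1 valence electron.
All are still removing valence electrons, so compare the +1 ions as you would atoms: IE_2 generally rises across a period (higher Z_eff) and falls down a group (larger shell), subject to the usual subshell exceptions.
Valence configurations: S⁺ [Ne]3s²3p³, Mg⁺ [Ne]3s¹.
The numbers (kJ/mol): S 2252, Mg 1451.
Putting it together, IE_2: Mg < S.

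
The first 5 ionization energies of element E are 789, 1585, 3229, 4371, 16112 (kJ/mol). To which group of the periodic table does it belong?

Group 14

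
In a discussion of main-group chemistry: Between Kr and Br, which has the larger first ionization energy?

Kr

Across a period the outer electron is held more tightly (higher IE₁); down a group it sits in a higher shell, more shielded, and comes off more easily.
All lie in period 4, so first ionization energy increases left to right.
So Kr has the larger first ionization energy (Kr > Br).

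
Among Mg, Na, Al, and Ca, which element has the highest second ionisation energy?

Na

Consider each +1 ion: Mg⁺ still has 1 valence electron; Na⁺ is the bare [Ne] core; Al⁺ still has 2 valence electrons; Ca⁺ still has 1 valence electron.
Pulling an electron out of a noble-gas core costs far more than removing a remaining valence electron, so Na sits at the high end of IE_2.
Valence configurations: Mg⁺ [Ne]3s¹, Al⁺ [Ne]3s², Ca⁺ [Ar]4s¹.
The numbers (kJ/mol): Mg 1451, Na 4562, Al 1817, Ca 1145.
Putting it together, IE_2: Ca < Mg < Al < Na.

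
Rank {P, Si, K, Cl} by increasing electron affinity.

Si is in period 3, group 14; P is in period 3, group 15; Cl is in period 3, group 17; K is in period 4, group 1.
EA tends to increase across a period and decrease down a group, though the pattern is less regular than for IE or radius.
Neither a single period nor a single group — weigh both effects.
P > K: relative to K, both the across-period and down-group shifts push P's electron affinity up.
Si > P: this pair runs against the simple trend — see the exception note.
Cl > Si: both are in period 3; the period trend gives Cl the larger value.
Note the exception: Si has a higher electron affinity than P, contrary to the simple trend — adding an electron to P's half-filled 3p³ is unfavourable, so Si (3p²) has the more exothermic EA.
For reference (kJ/mol): Si 134, P 72, Cl 349, K 48.
So from lowest to highest: K < P < Si < Cl.

K < P < Si < Cl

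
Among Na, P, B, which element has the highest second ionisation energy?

Na

Consider each +1 ion: Na⁺ is the bare [Ne] core; P⁺ still has 4 valence electrons; B⁺ still has 2 valence electrons.
Pulling an electron out of a noble-gas core costs far more than removing a remaining valence electron, so Na sits at the high end of IE_2.
Valence configurations: P⁺ [Ne]3s²3p², B⁺ [He]2s².
Tabulated IE_2 (kJ/mol): Na 4562, P 1907, B 2427.
Putting it together, IE_2: P < B < Na.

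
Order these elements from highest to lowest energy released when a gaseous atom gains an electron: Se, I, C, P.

I > Se > C > P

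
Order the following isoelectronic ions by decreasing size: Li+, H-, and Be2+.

H-, Li+, Be2+

All of these have 2 electrons, so size is governed by nuclear charge alone: the more protons, the stronger the pull on the same electron cloud, and the smaller the ion.
Nuclear charges: Be2+ (Z=4), Li+ (Z=3), H- (Z=1).
Largest to smallest: H- > Li+ > Be2+.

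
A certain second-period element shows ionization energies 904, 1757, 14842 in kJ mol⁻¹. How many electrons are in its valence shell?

2

Look for the largest jump between consecutive ionization energies: IE3/IE2 ≈ 8.4, far larger than any earlier ratio.
That jump marks the point where a core electron is being removed. So the atom has 2 valence electrons.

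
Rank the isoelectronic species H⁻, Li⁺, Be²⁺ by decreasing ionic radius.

All of these have 2 electrons, so size is governed by nuclear charge alone: the more protons, the stronger the pull on the same electron cloud, and the smaller the ion.
Nuclear charges: Be²⁺ (Z=4), Li⁺ (Z=3), H⁻ (Z=1).
Largest to smallest: H⁻ > Li⁺ > Be²⁺.

H⁻ > Li⁺ > Be²⁺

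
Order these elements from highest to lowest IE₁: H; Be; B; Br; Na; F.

F, H, Br, Be, B, Na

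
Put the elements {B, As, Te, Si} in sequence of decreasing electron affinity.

B is in period 2, group 13; Si is in period 3, group 14; As is in period 4, group 15; Te is in period 5, group 16.
EA tends to increase across a period and decrease down a group, though the pattern is less regular than for IE or radius.
These sit on a diagonal, where the across-period and down-group effects partly cancel.
As > B: the two effects oppose for this pair; the across-period effect wins (78 vs 27 kJ/mol).
Si > As: period and group pull opposite ways; the down-group shift dominates (134 vs 78 kJ/mol).
Te > Si: period and group pull opposite ways; the across-period shift dominates (190 vs 134 kJ/mol).
For reference (kJ/mol): B 27, Si 134, As 78, Te 190.
So from highest to lowest: Te > Si > As > B.

Te > Si > As > B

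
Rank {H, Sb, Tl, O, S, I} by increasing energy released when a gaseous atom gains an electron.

H is in period 1, group 1; O is in period 2, group 16; S is in period 3, group 16; Sb is in period 5, group 15; I is in period 5, group 17; Tl is in period 6, group 13.
EA tends to increase across a period and decrease down a group, though the pattern is less regular than for IE or radius.
These span different periods and groups, so the two trends combine.
H > Tl: period and group pull opposite ways; the down-group shift dominates (73 vs 19 kJ/mol).
Sb > H: period and group pull opposite ways; the across-period shift dominates (103 vs 73 kJ/mol).
O > Sb: both effects reinforce here, so O is clearly the higher of the two.
S > O: this pair runs against the simple trend — see the exception note.
I > S: the two effects oppose for this pair; the across-period effect wins (295 vs 200 kJ/mol).
Note the exception: S has a higher electron affinity than O, contrary to the simple trend — the compact 2p subshell of O repels the added electron more than S's larger 3p does.
Tabulated electron affinity (kJ/mol): H 73, O 141, S 200, Sb 103, I 295, Tl 19.
So from lowest to highest: Tl < H < Sb < O < S < I.

Tl < H < Sb < O < S < I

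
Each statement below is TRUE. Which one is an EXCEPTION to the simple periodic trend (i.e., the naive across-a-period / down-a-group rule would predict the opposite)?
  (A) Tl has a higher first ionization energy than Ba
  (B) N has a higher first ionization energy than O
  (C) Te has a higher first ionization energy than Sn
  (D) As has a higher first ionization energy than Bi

(B)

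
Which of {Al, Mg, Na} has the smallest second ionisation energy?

Mg

The second ionization energy removes an electron from the +1 ion. For each element: Al⁺ still has 2 valence electrons; Mg⁺ still has 1 valence electron; Na⁺ is the bare [Ne] core.
Pulling an electron out of a noble-gas core costs far more than removing a remaining valence electron, so Na sits at the high end of IE_2.
Valence configurations: Al⁺ [Ne]3s², Mg⁺ [Ne]3s¹.
The numbers (kJ/mol): Al 1817, Mg 1451, Na 4562.
So the second ionization energies run Mg < Al < Na.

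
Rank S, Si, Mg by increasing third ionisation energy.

Consider each +2 ion: S²⁺ still has 4 valence electrons; Si²⁺ still has 2 valence electrons; Mg²⁺ is the bare [Ne] core.
Core electrons are held far more tightly than valence electrons, so Mg tops the IE_3 order.
Valence configurations: S²⁺ [Ne]3s²3p², Si²⁺ [Ne]3s².
Approximate IE_3 values (kJ/mol): S 3357, Si 3232, Mg 7733.
Putting it together, IE_3: Si < S < Mg.

Si < S < Mg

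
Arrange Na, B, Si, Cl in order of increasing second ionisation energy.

Si < Cl < B < Na

The second ionization energy removes an electron from the +1 ion. For each element: Na⁺ is the bare [Ne] core; B⁺ still has 2 valence electrons; Si⁺ still has 3 valence electrons; Cl⁺ still has 6 valence electrons.
Pulling an electron out of a noble-gas core costs far more than removing a remaining valence electron, so Na sits at the high end of IE_2.
Valence configurations: B⁺ [He]2s², Si⁺ [Ne]3s²3p¹, Cl⁺ [Ne]3s²3p⁴.
Approximate IE_2 values (kJ/mol): Na 4562, B 2427, Si 1577, Cl 2298.
Overall IE_2 order: Si < Cl < B < Na.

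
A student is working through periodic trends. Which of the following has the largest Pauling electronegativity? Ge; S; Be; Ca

S

Be is in period 2, group 2; S is in period 3, group 16; Ca is in period 4, group 2; Ge is in period 4, group 14.
Smaller atoms with higher effective nuclear charge are more electronegative.
Here both period and group differ, so the two effects have to be weighed against each other.
Be > Ca: Be sits above Ca in group 2, so the down-group effect alone puts Be higher.
Ge > Be: the two effects oppose for this pair; the across-period effect wins (2.01 vs 1.57).
S > Ge: relative to Ge, both the across-period and down-group shifts push S's electronegativity up.
Tabulated electronegativity (Pauling): Be 1.57, S 2.58, Ca 1.00, Ge 2.01.
The largest Pauling electronegativity among these belongs to S.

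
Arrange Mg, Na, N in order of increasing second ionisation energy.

Mg < N < Na

Consider each +1 ion: Mg⁺ still has 1 valence electron; Na⁺ is the bare [Ne] core; N⁺ still has 4 valence electrons.
Core electrons are held far more tightly than valence electrons, so Na tops the IE_2 order.
Valence configurations: Mg⁺ [Ne]3s¹, N⁺ [He]2s²2p².
Approximate IE_2 values (kJ/mol): Mg 1451, Na 4562, N 2856.
Hence IE_2: Mg < N < Na.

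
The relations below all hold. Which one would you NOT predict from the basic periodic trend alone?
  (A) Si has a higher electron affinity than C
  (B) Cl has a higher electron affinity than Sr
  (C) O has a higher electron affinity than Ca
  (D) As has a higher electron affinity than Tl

(A)

The general trend: electron affinity increases across a period and decreases down a group.
(A) Si (period 3, group 14) vs C (period 2, group 14): the stated order contradicts the simple trend.
(B) Cl (period 3, group 17) vs Sr (period 5, group 2): the stated order agrees with the simple trend.
(C) O (period 2, group 16) vs Ca (period 4, group 2): the stated order agrees with the simple trend.
(D) As (period 4, group 15) vs Tl (period 6, group 13): the stated order agrees with the simple trend.
The exception is (A): Si's larger, more diffuse 3p orbitals accept an added electron slightly more readily than C's compact 2p.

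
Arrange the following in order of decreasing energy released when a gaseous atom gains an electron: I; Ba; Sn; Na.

I, Sn, Na, Ba

Na is in period 3, group 1; Sn is in period 5, group 14; I is in period 5, group 17; Ba is in period 6, group 2.
Electron affinity generally becomes more exothermic across a period toward the halogens and less exothermic down a group.
These span different periods and groups, so the two trends combine.
Na > Ba: period and group pull opposite ways; the down-group shift dominates (53 vs 14 kJ/mol).
Sn > Na: the two effects oppose for this pair; the across-period effect wins (107 vs 53 kJ/mol).
I > Sn: both are in period 5; the period trend gives I the larger value.
Approximate values (kJ/mol): Na 53, Sn 107, I 295, Ba 14.
So from highest to lowest: I > Sn > Na > Ba.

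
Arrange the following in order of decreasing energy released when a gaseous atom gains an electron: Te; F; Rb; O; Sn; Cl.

Cl > F > Te > O > Sn > Rb

Atoms with high Z_eff and room in the valence shell (especially the halogens) have the most exothermic electron affinities.
Here both period and group differ, so the two effects have to be weighed against each other.
Sn > Rb: both are in period 5; the period trend gives Sn the larger value.
O > Sn: both effects reinforce here, so O is clearly the higher of the two.
Te > O: this pair runs against the simple trend — see the exception note.
F > Te: relative to Te, both the across-period and down-group shifts push F's electron affinity up.
Cl > F: this pair runs against the simple trend — see the exception note.
Note the exception: Te has a higher electron affinity than O, contrary to the simple trend — O's compact 2p subshell gives strong electron–electron repulsion on the added electron.
Note the exception: Cl has a higher electron affinity than F, contrary to the simple trend — F's small 2p subshell makes the incoming electron feel strong e⁻–e⁻ repulsion, so Cl actually releases more energy on gaining an electron.
For reference (kJ/mol): O 141, F 328, Cl 349, Rb 47, Sn 107, Te 190.
So from highest to lowest: Cl > F > Te > O > Sn > Rb.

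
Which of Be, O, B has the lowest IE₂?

Consider each +1 ion: Be⁺ still has 1 valence electron; O⁺ still has 5 valence electrons; B⁺ still has 2 valence electrons.
All are still removing valence electrons, so compare the +1 ions as you would atoms: IE_2 generally rises across a period (higher Z_eff) and falls down a group (larger shell), subject to the usual subshell exceptions.
Valence configurations: Be⁺ [He]2s¹, O⁺ [He]2s²2p³, B⁺ [He]2s².
Approximate IE_2 values (kJ/mol): Be 1757, O 3388, B 2427.
Overall IE_2 order: Be < B < O.

Be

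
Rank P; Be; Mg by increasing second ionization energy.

Mg, Be, P

After 1 electron has been removed, what remains? P⁺ still has 4 valence electrons; Be⁺ still has 1 valence electron; Mg⁺ still has 1 valence electron.
All are still removing valence electrons, so compare the +1 ions as you would atoms: IE_2 generally rises across a period (higher Z_eff) and falls down a group (larger shell), subject to the usual subshell exceptions.
Valence configurations: P⁺ [Ne]3s²3p², Be⁺ [He]2s¹, Mg⁺ [Ne]3s¹.
Approximate IE_2 values (kJ/mol): P 1907, Be 1757, Mg 1451.
Putting it together, IE_2: Mg < Be < P.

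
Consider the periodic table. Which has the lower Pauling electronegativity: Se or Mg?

Mg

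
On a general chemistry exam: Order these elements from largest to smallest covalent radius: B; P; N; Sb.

Moving right in a period, electrons are added to the same shell under a stronger nuclear pull, so atoms get smaller; moving down, a new shell is opened and atoms get larger.
Here both period and group differ, so the two effects have to be weighed against each other.
B > N: B lies to the left of N in period 2, so the across-period effect alone puts B larger.
P > B: the two effects oppose for this pair; the down-group effect wins (111 vs 85 pm).
Sb > P: Sb sits below P in group 15, so the down-group effect alone puts Sb larger.
For reference (pm): B 85, N 71, P 111, Sb 140.
So from largest to smallest: Sb > P > B > N.

Sb > P > B > N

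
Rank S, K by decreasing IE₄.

Consider each +3 ion: S³⁺ still has 3 valence electrons; K³⁺ is already 2 electrons into the core.
Breaking into a closed-shell core is much more expensive than removing a leftover valence electron — K has the largest IE_4 here.
The numbers (kJ/mol): S 4556, K 5877.
Overall IE_4 order: S < K.

K > S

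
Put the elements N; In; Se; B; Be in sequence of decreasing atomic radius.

Be is in period 2, group 2; B is in period 2, group 13; N is in period 2, group 15; Se is in period 4, group 16; In is in period 5, group 13.
Atomic radius shrinks across a period as nuclear charge pulls the same shell inward, and grows down a group as new shells are added.
Here both period and group differ, so the two effects have to be weighed against each other.
B > N: both are in period 2; the period trend gives B the larger value.
Be > B: both are in period 2; the period trend gives Be the larger value.
Se > Be: period and group pull opposite ways; the down-group shift dominates (116 vs 102 pm).
In > Se: both effects reinforce here, so In is clearly the larger of the two.
For reference (pm): Be 102, B 85, N 71, Se 116, In 142.
So from largest to smallest: In > Se > Be > B > N.

In, Se, Be, B, N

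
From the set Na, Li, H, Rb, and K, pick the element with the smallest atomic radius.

Atomic radius shrinks across a period as nuclear charge pulls the same shell inward, and grows down a group as new shells are added.
All are in group 1, so atomic radius increases down the group.
The smallest atomic radius among these belongs to H.

H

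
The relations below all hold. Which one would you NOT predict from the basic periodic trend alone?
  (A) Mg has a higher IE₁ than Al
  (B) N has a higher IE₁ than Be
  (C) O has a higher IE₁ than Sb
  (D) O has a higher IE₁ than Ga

(A)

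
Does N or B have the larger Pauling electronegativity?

B is in period 2, group 13; N is in period 2, group 15.
Electronegativity increases across a period and decreases down a group, tracking effective nuclear charge and atomic size.
All lie in period 2, so electronegativity increases left to right.
So N has the larger Pauling electronegativity (N > B).

N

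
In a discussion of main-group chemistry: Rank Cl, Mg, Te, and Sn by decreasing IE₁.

Mg is in period 3, group 2; Cl is in period 3, group 17; Sn is in period 5, group 14; Te is in period 5, group 16.
Across a period the outer electron is held more tightly (higher IE₁); down a group it sits in a higher shell, more shielded, and comes off more easily.
Here both period and group differ, so the two effects have to be weighed against each other.
Mg > Sn: the two effects oppose for this pair; the down-group effect wins (738 vs 709 kJ/mol).
Te > Mg: period and group pull opposite ways; the across-period shift dominates (869 vs 738 kJ/mol).
Cl > Te: relative to Te, both the across-period and down-group shifts push Cl's first ionization energy up.
For reference (kJ/mol): Mg 738, Cl 1251, Sn 709, Te 869.
So from highest to lowest: Cl > Te > Mg > Sn.

Cl > Te > Mg > Sn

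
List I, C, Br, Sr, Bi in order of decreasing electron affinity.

C is in period 2, group 14; Br is in period 4, group 17; Sr is in period 5, group 2; I is in period 5, group 17; Bi is in period 6, group 15.
EA tends to increase across a period and decrease down a group, though the pattern is less regular than for IE or radius.
Neither a single period nor a single group — weigh both effects.
Bi > Sr: the two effects oppose for this pair; the across-period effect wins (91 vs 5 kJ/mol).
C > Bi: period and group pull opposite ways; the down-group shift dominates (122 vs 91 kJ/mol).
I > C: period and group pull opposite ways; the across-period shift dominates (295 vs 122 kJ/mol).
Br > I: they share group 17; the group trend gives Br the larger value.
Approximate values (kJ/mol): C 122, Br 325, Sr 5, I 295, Bi 91.
So from highest to lowest: Br > I > C > Bi > Sr.

Br, I, C, Bi, Sr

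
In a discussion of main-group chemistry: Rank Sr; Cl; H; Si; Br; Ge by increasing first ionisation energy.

H is in period 1, group 1; Si is in period 3, group 14; Cl is in period 3, group 17; Ge is in period 4, group 14; Br is in period 4, group 17; Sr is in period 5, group 2.
First ionization energy rises across a period (greater Z_eff holds electrons more tightly) and falls down a group (valence electrons are farther from the nucleus).
Neither a single period nor a single group — weigh both effects.
Ge > Sr: both effects reinforce here, so Ge is clearly the higher of the two.
Si > Ge: they share group 14; the group trend gives Si the larger value.
Br > Si: the two effects oppose for this pair; the across-period effect wins (1140 vs 786 kJ/mol).
Cl > Br: they share group 17; the group trend gives Cl the larger value.
H > Cl: the two effects oppose for this pair; the down-group effect wins (1312 vs 1251 kJ/mol).
Approximate values (kJ/mol): H 1312, Si 786, Cl 1251, Ge 762, Br 1140, Sr 550.
So from lowest to highest: Sr < Ge < Si < Br < Cl < H.

Sr, Ge, Si, Br, Cl, H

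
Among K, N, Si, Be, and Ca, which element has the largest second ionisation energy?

K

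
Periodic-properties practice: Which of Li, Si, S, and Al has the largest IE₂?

Li

The second ionization energy removes an electron from the +1 ion. For each element: Li⁺ is the bare [He] core; Si⁺ still has 3 valence electrons; S⁺ still has 5 valence electrons; Al⁺ still has 2 valence electrons.
Breaking into a closed-shell core is much more expensive than removing a leftover valence electron — Li has the largest IE_2 here.
Valence configurations: Si⁺ [Ne]3s²3p¹, S⁺ [Ne]3s²3p³, Al⁺ [Ne]3s².
Si⁺ loses a lone 3p electron whereas Al⁺ must break into a filled 3s² pair, so IE_2(Al) > IE_2(Si) even though Si has the higher nuclear charge.
Approximate IE_2 values (kJ/mol): Li 7298, Si 1577, S 2252, Al 1817.
Putting it together, IE_2: Si < Al < S < Li.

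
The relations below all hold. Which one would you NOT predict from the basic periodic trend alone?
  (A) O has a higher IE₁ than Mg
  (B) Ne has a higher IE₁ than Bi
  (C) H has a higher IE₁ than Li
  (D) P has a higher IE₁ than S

(D)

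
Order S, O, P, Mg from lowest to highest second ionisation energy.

Mg < P < S < O

The second ionization energy removes an electron from the +1 ion. For each element: S⁺ still has 5 valence electrons; O⁺ still has 5 valence electrons; P⁺ still has 4 valence electrons; Mg⁺ still has 1 valence electron.
All are still removing valence electrons, so compare the +1 ions as you would atoms: IE_2 generally rises across a period (higher Z_eff) and falls down a group (larger shell), subject to the usual subshell exceptions.
Valence configurations: S⁺ [Ne]3s²3p³, O⁺ [He]2s²2p³, P⁺ [Ne]3s²3p², Mg⁺ [Ne]3s¹.
The numbers (kJ/mol): S 2252, O 3388, P 1907, Mg 1451.
So the second ionization energies run Mg < P < S < O.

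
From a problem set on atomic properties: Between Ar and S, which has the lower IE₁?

S

IE₁ increases left→right with effective nuclear charge and decreases top→bottom as the valence shell moves farther out.
All lie in period 3, so first ionization energy increases left to right.
So S has the lower IE₁ (S < Ar).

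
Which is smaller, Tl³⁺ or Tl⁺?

Tl³⁺

Both ions have Z = 81 protons, but Tl³⁺ has lost more electrons, so its remaining electrons feel a larger effective nuclear charge per electron and are pulled in more tightly.
Higher positive charge → smaller ion, so Tl⁺ > Tl³⁺.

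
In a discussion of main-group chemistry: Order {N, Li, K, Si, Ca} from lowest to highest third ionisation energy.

Si < K < N < Ca < Li

Consider each +2 ion: N²⁺ still has 3 valence electrons; Li²⁺ is already 1 electron into the core; K²⁺ is already 1 electron into the core; Si²⁺ still has 2 valence electrons; Ca²⁺ is the bare [Ar] core.
Usually core removal costs more than valence removal, but here the competition is close: a tightly held n=2 valence electron can cost more to remove than an n=3 core electron, so the actual values have to decide it.
Valence configurations: N²⁺ [He]2s²2p¹, Si²⁺ [Ne]3s².
Approximate IE_3 values (kJ/mol): N 4578, Li 11815, K 4420, Si 3232, Ca 4912.
So the third ionization energies run Si < K < N < Ca < Li.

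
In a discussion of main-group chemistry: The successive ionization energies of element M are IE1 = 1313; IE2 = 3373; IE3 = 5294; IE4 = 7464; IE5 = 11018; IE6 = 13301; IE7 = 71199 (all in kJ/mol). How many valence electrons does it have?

Look for the largest jump between consecutive ionization energies: IE7/IE6 ≈ 5.4, far larger than any earlier ratio.
That jump marks the point where a core electron is being removed. So the atom has 6 valence electrons.

6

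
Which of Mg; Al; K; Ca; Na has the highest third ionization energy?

Mg

After 2 electrons have been removed, what remains? Mg²⁺ is the bare [Ne] core; Al²⁺ still has 1 valence electron; K²⁺ is already 1 electron into the core; Ca²⁺ is the bare [Ar] core; Na²⁺ is already 1 electron into the core.
Pulling an electron out of a noble-gas core costs far more than removing a remaining valence electron, so K, Ca, Na and Mg sit at the high end of IE_3.
Approximate IE_3 values (kJ/mol): Mg 7733, Al 2745, K 4420, Ca 4912, Na 6910.
So the third ionization energies run Al < K < Ca < Na < Mg.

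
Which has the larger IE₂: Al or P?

P

After 1 electron has been removed, what remains? Al⁺ still has 2 valence electrons; P⁺ still has 4 valence electrons.
All are still removing valence electrons, so compare the +1 ions as you would atoms: IE_2 generally rises across a period (higher Z_eff) and falls down a group (larger shell), subject to the usual subshell exceptions.
Valence configurations: Al⁺ [Ne]3s², P⁺ [Ne]3s²3p².
The numbers (kJ/mol): Al 1817, P 1907.
Hence IE_2: Al < P.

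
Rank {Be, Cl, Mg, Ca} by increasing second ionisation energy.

Ca < Mg < Be < Cl

Consider each +1 ion: Be⁺ still has 1 valence electron; Cl⁺ still has 6 valence electrons; Mg⁺ still has 1 valence electron; Ca⁺ still has 1 valence electron.
All are still removing valence electrons, so compare the +1 ions as you would atoms: IE_2 generally rises across a period (higher Z_eff) and falls down a group (larger shell), subject to the usual subshell exceptions.
Valence configurations: Be⁺ [He]2s¹, Cl⁺ [Ne]3s²3p⁴, Mg⁺ [Ne]3s¹, Ca⁺ [Ar]4s¹.
Tabulated IE_2 (kJ/mol): Be 1757, Cl 2298, Mg 1451, Ca 1145.
Hence IE_2: Ca < Mg < Be < Cl.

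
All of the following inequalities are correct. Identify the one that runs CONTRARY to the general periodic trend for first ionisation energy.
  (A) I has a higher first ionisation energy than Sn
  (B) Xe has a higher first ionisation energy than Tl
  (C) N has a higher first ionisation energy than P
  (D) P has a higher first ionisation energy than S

(D)

The general trend: first ionisation energy increases across a period and decreases down a group.
(A) I (period 5, group 17) vs Sn (period 5, group 14): the stated order agrees with the simple trend.
(B) Xe (period 5, group 18) vs Tl (period 6, group 13): the stated order agrees with the simple trend.
(C) N (period 2, group 15) vs P (period 3, group 15): the stated order agrees with the simple trend.
(D) P (period 3, group 15) vs S (period 3, group 16): the stated order contradicts the simple trend.
The exception is (D): S (3p⁴) ionizes more easily than half-filled P (3p³) because the paired 3p electron in S is pushed out by e⁻–e⁻ repulsion.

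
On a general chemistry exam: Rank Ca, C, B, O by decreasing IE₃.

IE_3 is the cost of taking one more electron from the +2 cation: Ca²⁺ is the bare [Ar] core; C²⁺ still has 2 valence electrons; B²⁺ still has 1 valence electron; O²⁺ still has 4 valence electrons.
Usually core removal costs more than valence removal, but here the competition is close: a tightly held n=2 valence electron can cost more to remove than an n=3 core electron, so the actual values have to decide it.
Valence configurations: C²⁺ [He]2s², B²⁺ [He]2s¹, O²⁺ [He]2s²2p².
Approximate IE_3 values (kJ/mol): Ca 4912, C 4620, B 3660, O 5300.
Overall IE_3 order: B < C < Ca < O.

O, Ca, C, B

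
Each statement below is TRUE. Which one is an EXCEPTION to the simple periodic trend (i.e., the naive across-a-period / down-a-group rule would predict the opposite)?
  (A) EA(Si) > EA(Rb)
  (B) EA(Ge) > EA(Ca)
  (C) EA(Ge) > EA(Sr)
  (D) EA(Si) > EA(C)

(D)

The general trend: electron affinity increases across a period and decreases down a group.
(A) Si (period 3, group 14) vs Rb (period 5, group 1): the stated order agrees with the simple trend.
(B) Ge (period 4, group 14) vs Ca (period 4, group 2): the stated order agrees with the simple trend.
(C) Ge (period 4, group 14) vs Sr (period 5, group 2): the stated order agrees with the simple trend.
(D) Si (period 3, group 14) vs C (period 2, group 14): the stated order contradicts the simple trend.
The exception is (D): Si's larger, more diffuse 3p orbitals accept an added electron slightly more readily than C's compact 2p.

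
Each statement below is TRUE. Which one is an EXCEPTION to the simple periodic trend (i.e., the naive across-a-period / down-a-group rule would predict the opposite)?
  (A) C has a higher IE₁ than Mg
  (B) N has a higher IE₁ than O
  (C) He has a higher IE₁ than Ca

The general trend: IE₁ increases across a period and decreases down a group.
(A) C (period 2, group 14) vs Mg (period 3, group 2): the stated order agrees with the simple trend.
(B) N (period 2, group 15) vs O (period 2, group 16): the stated order contradicts the simple trend.
(C) He (period 1, group 18) vs Ca (period 4, group 2): the stated order agrees with the simple trend.
The exception is (B): pairing an electron in O's 2p⁴ costs repulsion energy, so O ionizes more easily than half-filled N (2p³).

(B)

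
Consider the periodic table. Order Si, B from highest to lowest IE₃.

After 2 electrons have been removed, what remains? Si²⁺ still has 2 valence electrons; B²⁺ still has 1 valence electron.
All are still removing valence electrons, so compare the +2 ions as you would atoms: IE_3 generally rises across a period (higher Z_eff) and falls down a group (larger shell), subject to the usual subshell exceptions.
Valence configurations: Si²⁺ [Ne]3s², B²⁺ [He]2s¹.
The numbers (kJ/mol): Si 3232, B 3660.
So the third ionization energies run Si < B.

B > Si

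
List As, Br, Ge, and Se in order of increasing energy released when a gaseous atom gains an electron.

Ge is in period 4, group 14; As is in period 4, group 15; Se is in period 4, group 16; Br is in period 4, group 17.
Electron affinity generally becomes more exothermic across a period toward the halogens and less exothermic down a group.
All lie in period 4; the across-period trend (electron affinity increases left to right) applies, with the exception below.
Note the exception: Ge has a higher electron affinity than As, contrary to the simple trend — adding an electron to As's half-filled 4p³ is unfavourable, so Ge (4p²) has the more exothermic EA.
For reference (kJ/mol): Ge 119, As 78, Se 195, Br 325.
So from lowest to highest: As < Ge < Se < Br.

As, Ge, Se, Br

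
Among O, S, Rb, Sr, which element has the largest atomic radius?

O is in period 2, group 16; S is in period 3, group 16; Rb is in period 5, group 1; Sr is in period 5, group 2.
Across a period the added protons contract the valence shell; down a group each new principal shell makes the atom larger.
These span different periods and groups, so the two trends combine.
S > O: S sits below O in group 16, so the down-group effect alone puts S larger.
Sr > S: relative to S, both the across-period and down-group shifts push Sr's atomic radius up.
Rb > Sr: Rb lies to the left of Sr in period 5, so the across-period effect alone puts Rb larger.
For reference (pm): O 63, S 103, Rb 210, Sr 185.
The largest atomic radius among these belongs to Rb.

Rb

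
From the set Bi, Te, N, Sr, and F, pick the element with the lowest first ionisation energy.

Sr

N is in period 2, group 15; F is in period 2, group 17; Sr is in period 5, group 2; Te is in period 5, group 16; Bi is in period 6, group 15.
First ionization energy rises across a period (greater Z_eff holds electrons more tightly) and falls down a group (valence electrons are farther from the nucleus).
Here both period and group differ, so the two effects have to be weighed against each other.
Bi > Sr: period and group pull opposite ways; the across-period shift dominates (703 vs 550 kJ/mol).
Te > Bi: both effects reinforce here, so Te is clearly the higher of the two.
N > Te: the two effects oppose for this pair; the down-group effect wins (1402 vs 869 kJ/mol).
F > N: F lies to the right of N in period 2, so the across-period effect alone puts F higher.
Approximate values (kJ/mol): N 1402, F 1681, Sr 550, Te 869, Bi 703.
The lowest first ionisation energy among these belongs to Sr.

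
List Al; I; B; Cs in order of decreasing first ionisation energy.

I, B, Al, Cs

B is in period 2, group 13; Al is in period 3, group 13; I is in period 5, group 17; Cs is in period 6, group 1.
First ionization energy rises across a period (greater Z_eff holds electrons more tightly) and falls down a group (valence electrons are farther from the nucleus).
Neither a single period nor a single group — weigh both effects.
Al > Cs: relative to Cs, both the across-period and down-group shifts push Al's first ionization energy up.
B > Al: B sits above Al in group 13, so the down-group effect alone puts B higher.
I > B: period and group pull opposite ways; the across-period shift dominates (1008 vs 801 kJ/mol).
Tabulated first ionization energy (kJ/mol): B 801, Al 578, I 1008, Cs 376.
So from highest to lowest: I > B > Al > Cs.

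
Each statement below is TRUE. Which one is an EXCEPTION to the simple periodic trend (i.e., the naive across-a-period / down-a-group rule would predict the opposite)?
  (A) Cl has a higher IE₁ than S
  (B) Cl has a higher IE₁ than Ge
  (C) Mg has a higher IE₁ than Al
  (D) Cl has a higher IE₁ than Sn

(C)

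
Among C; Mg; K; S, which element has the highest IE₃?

Mg

Consider each +2 ion: C²⁺ still has 2 valence electrons; Mg²⁺ is the bare [Ne] core; K²⁺ is already 1 electron into the core; S²⁺ still has 4 valence electrons.
Usually core removal costs more than valence removal, but here the competition is close: a tightly held n=2 valence electron can cost more to remove than an n=3 core electron, so the actual values have to decide it.
Valence configurations: C²⁺ [He]2s², S²⁺ [Ne]3s²3p².
The numbers (kJ/mol): C 4620, Mg 7733, K 4420, S 3357.
So the third ionization energies run S < K < C < Mg.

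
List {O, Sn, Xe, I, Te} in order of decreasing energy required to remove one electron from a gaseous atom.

O > Xe > I > Te > Sn

First ionization energy rises across a period (greater Z_eff holds electrons more tightly) and falls down a group (valence electrons are farther from the nucleus).
Neither a single period nor a single group — weigh both effects.
Te > Sn: both are in period 5; the period trend gives Te the larger value.
I > Te: I lies to the right of Te in period 5, so the across-period effect alone puts I higher.
Xe > I: Xe lies to the right of I in period 5, so the across-period effect alone puts Xe higher.
O > Xe: period and group pull opposite ways; the down-group shift dominates (1314 vs 1170 kJ/mol).
Approximate values (kJ/mol): O 1314, Sn 709, Te 869, I 1008, Xe 1170.
So from highest to lowest: O > Xe > I > Te > Sn.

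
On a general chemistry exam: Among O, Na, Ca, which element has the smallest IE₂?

IE_2 is the cost of taking one more electron from the +1 cation: O⁺ still has 5 valence electrons; Na⁺ is the bare [Ne] core; Ca⁺ still has 1 valence electron.
Pulling an electron out of a noble-gas core costs far more than removing a remaining valence electron, so Na sits at the high end of IE_2.
Valence configurations: O⁺ [He]2s²2p³, Ca⁺ [Ar]4s¹.
Tabulated IE_2 (kJ/mol): O 3388, Na 4562, Ca 1145.
Putting it together, IE_2: Ca < O < Na.

Ca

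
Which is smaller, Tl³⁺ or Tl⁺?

Tl³⁺

Both ions have Z = 81 protons, but Tl³⁺ has lost more electrons, so its remaining electrons feel a larger effective nuclear charge per electron and are pulled in more tightly.
Higher positive charge → smaller ion, so Tl⁺ > Tl³⁺.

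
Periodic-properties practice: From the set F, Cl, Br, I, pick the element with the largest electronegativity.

F is in period 2, group 17; Cl is in period 3, group 17; Br is in period 4, group 17; I is in period 5, group 17.
EN rises left→right (higher Z_eff, smaller atoms) and falls top→bottom (larger, more shielded atoms).
All are in group 17, so electronegativity increases up the group.
The largest electronegativity among these belongs to F.

F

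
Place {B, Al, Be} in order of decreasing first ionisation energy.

Across a period the outer electron is held more tightly (higher IE₁); down a group it sits in a higher shell, more shielded, and comes off more easily.
These span different periods and groups, so the two trends combine.
B > Al: they share group 13; the group trend gives B the larger value.
Be > B: this pair runs against the simple trend — see the exception note.
Note the exception: Be has a higher first ionization energy than B, contrary to the simple trend — removing B's lone 2p electron is easier than breaking Be's filled 2s².
For reference (kJ/mol): Be 900, B 801, Al 578.
So from highest to lowest: Be > B > Al.

Be > B > Al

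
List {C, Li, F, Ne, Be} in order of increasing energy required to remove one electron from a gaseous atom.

Li is in period 2, group 1; Be is in period 2, group 2; C is in period 2, group 14; F is in period 2, group 17; Ne is in period 2, group 18.
Removing the outermost electron gets harder across a period and easier down a group.
All lie in period 2, so first ionization energy increases left to right.
So from lowest to highest: Li < Be < C < F < Ne.

Li, Be, C, F, Ne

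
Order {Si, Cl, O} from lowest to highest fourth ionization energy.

After 3 electrons have been removed, what remains? Si³⁺ still has 1 valence electron; Cl³⁺ still has 4 valence electrons; O³⁺ still has 3 valence electrons.
All are still removing valence electrons, so compare the +3 ions as you would atoms: IE_4 generally rises across a period (higher Z_eff) and falls down a group (larger shell), subject to the usual subshell exceptions.
Valence configurations: Si³⁺ [Ne]3s¹, Cl³⁺ [Ne]3s²3p², O³⁺ [He]2s²2p¹.
Tabulated IE_4 (kJ/mol): Si 4356, Cl 5159, O 7469.
Putting it together, IE_4: Si < Cl < O.

Si < Cl < O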